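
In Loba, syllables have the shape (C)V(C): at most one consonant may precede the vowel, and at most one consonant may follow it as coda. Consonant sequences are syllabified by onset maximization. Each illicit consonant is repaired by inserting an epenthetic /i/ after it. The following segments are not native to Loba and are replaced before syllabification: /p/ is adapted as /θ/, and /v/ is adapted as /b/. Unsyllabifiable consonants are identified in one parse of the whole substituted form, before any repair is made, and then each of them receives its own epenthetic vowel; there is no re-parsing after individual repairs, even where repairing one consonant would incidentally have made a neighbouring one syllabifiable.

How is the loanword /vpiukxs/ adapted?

biθiukxisi

Substitution: /v/ → /b/, /p/ → /θ/, giving /bθiukxs/.
The consonants /b/, /x/, /s/ cannot be parsed into a legal (C)V(C) syllable (at most one coda consonant is licensed; onsets are limited to one consonant).
Each unlicensed consonant becomes the onset of a new syllable: /b/ → /bi/, /x/ → /xi/, /s/ → /si/.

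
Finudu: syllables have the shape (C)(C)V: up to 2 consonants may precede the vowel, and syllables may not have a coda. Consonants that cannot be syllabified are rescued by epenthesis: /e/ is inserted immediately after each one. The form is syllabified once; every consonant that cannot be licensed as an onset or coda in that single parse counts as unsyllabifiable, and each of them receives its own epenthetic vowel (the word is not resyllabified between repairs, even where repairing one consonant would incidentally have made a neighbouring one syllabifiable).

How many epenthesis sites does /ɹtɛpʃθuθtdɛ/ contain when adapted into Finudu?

2

The unsyllabifiable consonants are /p/, /θ/; each receives one epenthetic vowel.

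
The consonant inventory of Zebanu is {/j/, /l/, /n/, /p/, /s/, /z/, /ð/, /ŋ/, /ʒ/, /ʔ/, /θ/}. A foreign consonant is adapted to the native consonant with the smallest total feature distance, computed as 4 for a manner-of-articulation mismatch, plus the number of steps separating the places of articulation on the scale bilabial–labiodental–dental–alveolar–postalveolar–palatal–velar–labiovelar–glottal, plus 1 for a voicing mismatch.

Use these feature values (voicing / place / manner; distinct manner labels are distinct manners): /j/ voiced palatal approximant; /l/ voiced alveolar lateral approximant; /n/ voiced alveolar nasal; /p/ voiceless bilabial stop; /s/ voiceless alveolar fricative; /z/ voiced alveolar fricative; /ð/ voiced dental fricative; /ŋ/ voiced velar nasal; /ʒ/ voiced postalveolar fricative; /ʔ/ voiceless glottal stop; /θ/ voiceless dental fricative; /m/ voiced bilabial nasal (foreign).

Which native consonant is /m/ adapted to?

/n/ is closest: same manner (nasal), place distance 3 (bilabial→alveolar), same voicing; total 3. Next closest is /p/ at distance 5.

n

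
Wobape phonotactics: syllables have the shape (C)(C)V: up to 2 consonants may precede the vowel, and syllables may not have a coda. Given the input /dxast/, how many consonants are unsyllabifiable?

Under (C)(C)V, the unsyllabifiable consonants are /s/, /t/ (no codas are permitted; onsets may contain at most 2 consonants).

2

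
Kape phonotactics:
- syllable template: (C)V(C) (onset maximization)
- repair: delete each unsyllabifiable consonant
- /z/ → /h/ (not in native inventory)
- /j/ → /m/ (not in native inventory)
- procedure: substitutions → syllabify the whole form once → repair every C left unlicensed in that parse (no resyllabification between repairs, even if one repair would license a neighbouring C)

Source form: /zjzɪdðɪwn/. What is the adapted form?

hɪdðɪw

Substitution: /z/ → /h/, /j/ → /m/, giving /hmhɪdðɪwn/.
Under (C)V(C), the unsyllabifiable consonants are /h/, /m/, /n/ (at most one coda consonant is licensed; onsets are limited to one consonant).
Deleting the stranded consonants removes /h/, /m/, /n/.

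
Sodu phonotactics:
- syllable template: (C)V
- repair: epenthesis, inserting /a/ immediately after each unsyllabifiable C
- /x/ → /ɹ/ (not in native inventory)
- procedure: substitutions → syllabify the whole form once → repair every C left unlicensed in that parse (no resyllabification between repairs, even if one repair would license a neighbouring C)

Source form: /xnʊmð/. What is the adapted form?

ɹanʊmaða

Substitution: /x/ → /ɹ/, giving /ɹnʊmð/.
Syllabifying with onset maximization leaves /ɹ/, /m/, /ð/ stranded (no codas are permitted; onsets are limited to one consonant).
Epenthesis after each stranded consonant: /ɹ/ → /ɹa/, /m/ → /ma/, /ð/ → /ða/.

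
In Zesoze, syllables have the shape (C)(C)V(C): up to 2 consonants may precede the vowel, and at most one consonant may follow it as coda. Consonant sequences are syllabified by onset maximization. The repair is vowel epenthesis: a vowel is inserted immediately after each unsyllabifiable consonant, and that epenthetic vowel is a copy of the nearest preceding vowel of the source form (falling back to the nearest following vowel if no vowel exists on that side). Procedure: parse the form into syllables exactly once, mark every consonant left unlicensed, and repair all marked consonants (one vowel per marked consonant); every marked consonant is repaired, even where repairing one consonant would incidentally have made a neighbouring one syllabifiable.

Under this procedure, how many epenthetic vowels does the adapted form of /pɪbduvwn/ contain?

2

The unsyllabifiable consonants are /w/, /n/; each receives one epenthetic vowel.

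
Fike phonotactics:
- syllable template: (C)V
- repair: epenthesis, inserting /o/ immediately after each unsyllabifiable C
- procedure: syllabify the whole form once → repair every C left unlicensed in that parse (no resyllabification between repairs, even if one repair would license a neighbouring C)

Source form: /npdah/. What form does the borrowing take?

Under (C)V, the unsyllabifiable consonants are /n/, /p/, /h/ (no codas are permitted; onsets are limited to one consonant).
Inserting the epenthetic vowel yields /n/ → /no/, /p/ → /po/, /h/ → /ho/.

nopodaho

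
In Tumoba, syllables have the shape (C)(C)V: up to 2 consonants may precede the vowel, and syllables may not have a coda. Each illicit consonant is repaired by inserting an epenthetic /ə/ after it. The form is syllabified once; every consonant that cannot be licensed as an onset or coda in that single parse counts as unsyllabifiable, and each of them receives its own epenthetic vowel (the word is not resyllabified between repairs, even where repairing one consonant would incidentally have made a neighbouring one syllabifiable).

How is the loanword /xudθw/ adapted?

Syllabifying with onset maximization leaves /d/, /θ/, /w/ stranded (no codas are permitted; onsets may contain at most 2 consonants).
Inserting the epenthetic vowel yields /d/ → /də/, /θ/ → /θə/, /w/ → /wə/.

xudəθəwə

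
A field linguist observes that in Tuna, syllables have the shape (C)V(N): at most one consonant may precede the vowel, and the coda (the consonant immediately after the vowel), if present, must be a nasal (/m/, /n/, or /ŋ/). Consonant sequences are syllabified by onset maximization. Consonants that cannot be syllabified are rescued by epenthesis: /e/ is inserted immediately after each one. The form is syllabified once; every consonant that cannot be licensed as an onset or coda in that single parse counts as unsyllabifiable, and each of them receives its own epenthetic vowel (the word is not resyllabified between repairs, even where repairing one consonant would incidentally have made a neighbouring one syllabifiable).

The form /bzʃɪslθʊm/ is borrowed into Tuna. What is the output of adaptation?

Under (C)V(N), the unsyllabifiable consonants are /b/, /z/, /s/, /l/ (only a nasal (/m/, /n/, or /ŋ/) is licensed in coda position; onsets are limited to one consonant).
Inserting the epenthetic vowel yields /b/ → /be/, /z/ → /ze/, /s/ → /se/, /l/ → /le/.

bezeʃɪseleθʊm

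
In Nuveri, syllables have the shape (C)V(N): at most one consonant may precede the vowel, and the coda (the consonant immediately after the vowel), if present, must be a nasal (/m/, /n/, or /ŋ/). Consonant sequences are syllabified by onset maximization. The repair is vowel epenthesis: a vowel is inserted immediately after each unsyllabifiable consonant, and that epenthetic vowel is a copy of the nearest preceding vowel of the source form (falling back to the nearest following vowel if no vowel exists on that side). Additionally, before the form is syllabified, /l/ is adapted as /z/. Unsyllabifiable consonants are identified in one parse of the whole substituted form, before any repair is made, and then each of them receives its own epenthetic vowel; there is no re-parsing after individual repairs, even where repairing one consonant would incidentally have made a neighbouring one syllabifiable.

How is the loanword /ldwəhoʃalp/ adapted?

Substitution: /l/ → /z/, giving /zdwəhoʃazp/.
The consonants /z/, /d/, /z/, /p/ cannot be parsed into a legal (C)V(N) syllable (only a nasal (/m/, /n/, or /ŋ/) is licensed in coda position; onsets are limited to one consonant).
Epenthesis after each stranded consonant: /z/ → /zə/, /d/ → /də/, /z/ → /za/, /p/ → /pa/.

zədəwəhoʃazapa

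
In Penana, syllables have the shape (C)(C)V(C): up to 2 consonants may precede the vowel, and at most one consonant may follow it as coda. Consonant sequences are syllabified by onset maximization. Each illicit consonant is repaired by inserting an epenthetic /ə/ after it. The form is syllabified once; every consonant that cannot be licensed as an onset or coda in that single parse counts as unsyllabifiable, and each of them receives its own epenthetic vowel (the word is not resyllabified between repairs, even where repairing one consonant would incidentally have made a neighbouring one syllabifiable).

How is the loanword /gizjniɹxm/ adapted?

Under (C)(C)V(C), the unsyllabifiable consonants are /x/, /m/ (at most one coda consonant is licensed; onsets may contain at most 2 consonants).
Inserting the epenthetic vowel yields /x/ → /xə/, /m/ → /mə/.

gizjniɹxəmə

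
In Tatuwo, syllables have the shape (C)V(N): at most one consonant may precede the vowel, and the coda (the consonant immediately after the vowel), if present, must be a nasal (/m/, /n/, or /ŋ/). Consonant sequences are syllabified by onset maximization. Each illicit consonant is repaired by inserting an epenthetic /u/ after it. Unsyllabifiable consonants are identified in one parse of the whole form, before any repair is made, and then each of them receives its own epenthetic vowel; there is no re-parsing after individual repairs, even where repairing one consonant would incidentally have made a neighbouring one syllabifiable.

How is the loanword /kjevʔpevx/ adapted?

kujevuʔupevuxu

The consonants /k/, /v/, /ʔ/, /v/, /x/ cannot be parsed into a legal (C)V(N) syllable (only a nasal (/m/, /n/, or /ŋ/) is licensed in coda position; onsets are limited to one consonant).
Each unlicensed consonant becomes the onset of a new syllable: /k/ → /ku/, /v/ → /vu/, /ʔ/ → /ʔu/, /v/ → /vu/, /x/ → /xu/.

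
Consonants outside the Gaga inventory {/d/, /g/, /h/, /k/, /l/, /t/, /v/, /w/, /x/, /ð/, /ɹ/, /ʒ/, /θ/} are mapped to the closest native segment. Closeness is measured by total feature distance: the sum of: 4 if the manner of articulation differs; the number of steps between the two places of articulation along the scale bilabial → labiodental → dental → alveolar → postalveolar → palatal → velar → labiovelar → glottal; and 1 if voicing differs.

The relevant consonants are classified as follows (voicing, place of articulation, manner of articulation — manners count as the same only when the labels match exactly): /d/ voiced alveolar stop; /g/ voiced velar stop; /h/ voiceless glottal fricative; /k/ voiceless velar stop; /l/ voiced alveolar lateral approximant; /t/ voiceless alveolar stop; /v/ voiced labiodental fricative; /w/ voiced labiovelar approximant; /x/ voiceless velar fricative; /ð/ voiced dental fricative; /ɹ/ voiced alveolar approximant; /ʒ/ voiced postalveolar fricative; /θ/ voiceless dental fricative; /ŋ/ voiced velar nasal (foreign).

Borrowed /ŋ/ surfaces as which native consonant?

/g/ is closest: manner differs (nasal→stop, +4), place distance 0 (velar→velar), same voicing; total 4. Next closest is /k/ at distance 5.

g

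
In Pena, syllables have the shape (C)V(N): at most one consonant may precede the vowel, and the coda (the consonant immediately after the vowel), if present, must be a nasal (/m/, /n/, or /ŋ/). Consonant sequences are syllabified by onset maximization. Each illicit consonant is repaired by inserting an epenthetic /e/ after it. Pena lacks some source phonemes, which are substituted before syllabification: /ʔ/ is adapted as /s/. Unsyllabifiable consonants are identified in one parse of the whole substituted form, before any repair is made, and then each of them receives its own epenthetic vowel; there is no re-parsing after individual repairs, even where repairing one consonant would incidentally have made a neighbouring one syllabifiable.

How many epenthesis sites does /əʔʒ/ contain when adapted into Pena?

After substitution the input is /əsʒ/.
The unsyllabifiable consonants are /s/, /ʒ/; each receives one epenthetic vowel.

2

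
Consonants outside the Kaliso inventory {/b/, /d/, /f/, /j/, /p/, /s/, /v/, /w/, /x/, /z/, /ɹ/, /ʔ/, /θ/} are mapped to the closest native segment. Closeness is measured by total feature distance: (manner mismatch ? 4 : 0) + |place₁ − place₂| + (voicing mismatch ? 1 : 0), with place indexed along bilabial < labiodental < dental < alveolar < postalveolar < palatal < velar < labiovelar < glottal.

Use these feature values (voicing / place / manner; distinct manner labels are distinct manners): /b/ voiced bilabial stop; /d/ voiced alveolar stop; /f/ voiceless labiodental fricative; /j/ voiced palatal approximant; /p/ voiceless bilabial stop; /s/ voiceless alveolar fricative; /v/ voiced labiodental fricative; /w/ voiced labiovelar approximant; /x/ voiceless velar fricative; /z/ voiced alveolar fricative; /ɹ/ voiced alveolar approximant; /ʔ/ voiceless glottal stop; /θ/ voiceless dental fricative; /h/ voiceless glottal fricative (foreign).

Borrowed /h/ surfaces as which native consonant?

x

/x/ is closest: same manner (fricative), place distance 2 (glottal→velar), same voicing; total 2. Next closest is /ʔ/ at distance 4.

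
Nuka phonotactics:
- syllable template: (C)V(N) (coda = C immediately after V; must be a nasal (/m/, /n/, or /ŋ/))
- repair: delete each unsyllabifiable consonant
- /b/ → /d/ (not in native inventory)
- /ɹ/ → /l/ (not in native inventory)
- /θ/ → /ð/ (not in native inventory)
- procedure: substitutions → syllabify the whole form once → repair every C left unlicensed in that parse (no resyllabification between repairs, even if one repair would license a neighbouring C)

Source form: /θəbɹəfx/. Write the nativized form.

Substitution: /θ/ → /ð/, /b/ → /d/, /ɹ/ → /l/, giving /ðədləfx/.
Under (C)V(N), the unsyllabifiable consonants are /d/, /f/, /x/ (only a nasal (/m/, /n/, or /ŋ/) is licensed in coda position; onsets are limited to one consonant).
Deletion applies to /d/, /f/, /x/.

ðələ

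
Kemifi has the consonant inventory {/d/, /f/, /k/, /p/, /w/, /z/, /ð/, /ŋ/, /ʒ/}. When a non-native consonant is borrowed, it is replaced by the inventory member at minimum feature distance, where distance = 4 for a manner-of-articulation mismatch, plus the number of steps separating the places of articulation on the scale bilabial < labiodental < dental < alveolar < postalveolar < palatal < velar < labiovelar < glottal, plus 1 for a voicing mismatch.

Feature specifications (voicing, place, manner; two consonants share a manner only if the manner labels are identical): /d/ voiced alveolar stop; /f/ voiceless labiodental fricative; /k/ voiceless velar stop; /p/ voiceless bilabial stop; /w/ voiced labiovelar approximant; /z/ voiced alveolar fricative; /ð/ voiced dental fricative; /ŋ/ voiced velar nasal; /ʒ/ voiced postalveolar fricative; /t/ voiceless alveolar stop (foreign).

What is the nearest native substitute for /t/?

/d/ is closest: same manner (stop), place distance 0 (alveolar→alveolar), voicing differs (+1); total 1. Next closest is /k/ at distance 3.

d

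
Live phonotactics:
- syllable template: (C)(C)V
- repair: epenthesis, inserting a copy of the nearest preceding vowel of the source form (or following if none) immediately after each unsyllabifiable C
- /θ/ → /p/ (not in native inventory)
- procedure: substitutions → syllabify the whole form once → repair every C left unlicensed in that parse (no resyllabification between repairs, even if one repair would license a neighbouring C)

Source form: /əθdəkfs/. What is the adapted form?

əpdəkəfəsə

Substitution: /θ/ → /p/, giving /əpdəkfs/.
Under (C)(C)V, the unsyllabifiable consonants are /k/, /f/, /s/ (no codas are permitted; onsets may contain at most 2 consonants).
Epenthesis after each stranded consonant: /k/ → /kə/, /f/ → /fə/, /s/ → /sə/.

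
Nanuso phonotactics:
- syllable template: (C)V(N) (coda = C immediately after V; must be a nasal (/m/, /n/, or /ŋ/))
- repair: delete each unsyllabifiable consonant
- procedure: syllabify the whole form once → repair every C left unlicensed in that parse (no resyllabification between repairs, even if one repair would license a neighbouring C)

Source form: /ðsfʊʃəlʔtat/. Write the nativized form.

Syllabifying with onset maximization leaves /ð/, /s/, /l/, /ʔ/, /t/ stranded (only a nasal (/m/, /n/, or /ŋ/) is licensed in coda position; onsets are limited to one consonant).
Each unlicensed consonant is deleted: /ð/, /s/, /l/, /ʔ/, /t/.

fʊʃəta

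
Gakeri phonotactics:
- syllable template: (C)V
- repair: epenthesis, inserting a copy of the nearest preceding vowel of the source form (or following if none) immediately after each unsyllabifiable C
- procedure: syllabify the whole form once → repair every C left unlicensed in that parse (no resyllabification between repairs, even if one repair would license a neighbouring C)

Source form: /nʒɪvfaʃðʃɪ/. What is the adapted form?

Under (C)V, the unsyllabifiable consonants are /n/, /v/, /ʃ/, /ð/ (no codas are permitted; onsets are limited to one consonant).
Inserting the epenthetic vowel yields /n/ → /nɪ/, /v/ → /vɪ/, /ʃ/ → /ʃa/, /ð/ → /ða/.

nɪʒɪvɪfaʃaðaʃɪ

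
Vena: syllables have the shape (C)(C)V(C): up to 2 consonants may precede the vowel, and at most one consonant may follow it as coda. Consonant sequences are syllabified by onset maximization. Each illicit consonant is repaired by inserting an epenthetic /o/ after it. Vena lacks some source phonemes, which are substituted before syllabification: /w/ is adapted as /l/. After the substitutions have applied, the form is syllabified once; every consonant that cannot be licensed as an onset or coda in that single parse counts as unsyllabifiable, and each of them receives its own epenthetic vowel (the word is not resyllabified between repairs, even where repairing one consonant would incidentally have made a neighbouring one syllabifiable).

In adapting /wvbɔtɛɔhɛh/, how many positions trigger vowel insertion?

1

After substitution the input is /lvbɔtɛɔhɛh/.
The unsyllabifiable consonants are /l/; each receives one epenthetic vowel.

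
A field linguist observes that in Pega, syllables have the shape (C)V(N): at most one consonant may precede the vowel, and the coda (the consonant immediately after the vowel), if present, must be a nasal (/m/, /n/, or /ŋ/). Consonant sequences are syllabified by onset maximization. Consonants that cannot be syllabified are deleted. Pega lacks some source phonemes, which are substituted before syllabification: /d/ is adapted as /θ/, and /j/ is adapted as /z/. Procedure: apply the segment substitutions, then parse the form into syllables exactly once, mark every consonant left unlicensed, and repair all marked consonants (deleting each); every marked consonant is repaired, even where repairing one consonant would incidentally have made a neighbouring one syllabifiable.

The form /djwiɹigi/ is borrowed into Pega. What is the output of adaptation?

wiɹigi

Substitution: /d/ → /θ/, /j/ → /z/, giving /θzwiɹigi/.
Under (C)V(N), the unsyllabifiable consonants are /θ/, /z/ (only a nasal (/m/, /n/, or /ŋ/) is licensed in coda position; onsets are limited to one consonant).
Deleting the stranded consonants removes /θ/, /z/.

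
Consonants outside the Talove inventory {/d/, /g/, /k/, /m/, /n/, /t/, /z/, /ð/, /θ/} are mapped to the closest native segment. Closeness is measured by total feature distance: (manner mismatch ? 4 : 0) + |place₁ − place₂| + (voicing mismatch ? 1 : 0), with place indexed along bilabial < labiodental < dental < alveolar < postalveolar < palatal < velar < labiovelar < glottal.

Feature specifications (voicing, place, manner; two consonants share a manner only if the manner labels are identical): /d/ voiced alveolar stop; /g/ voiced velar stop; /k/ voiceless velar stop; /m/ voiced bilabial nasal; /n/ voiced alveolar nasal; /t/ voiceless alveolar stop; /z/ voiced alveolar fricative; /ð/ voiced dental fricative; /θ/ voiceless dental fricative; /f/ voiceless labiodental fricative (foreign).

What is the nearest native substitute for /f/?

θ

/θ/ is closest: same manner (fricative), place distance 1 (labiodental→dental), same voicing; total 1. Next closest is /ð/ at distance 2.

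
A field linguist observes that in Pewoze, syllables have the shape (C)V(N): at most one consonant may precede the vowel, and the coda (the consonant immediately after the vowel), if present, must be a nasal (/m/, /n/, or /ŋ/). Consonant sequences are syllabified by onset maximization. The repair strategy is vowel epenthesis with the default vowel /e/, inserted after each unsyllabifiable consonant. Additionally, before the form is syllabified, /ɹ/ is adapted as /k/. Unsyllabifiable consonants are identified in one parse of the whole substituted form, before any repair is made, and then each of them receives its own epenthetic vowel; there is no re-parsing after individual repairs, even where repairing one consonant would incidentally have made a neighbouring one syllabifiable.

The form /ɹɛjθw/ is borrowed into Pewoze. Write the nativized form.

Substitution: /ɹ/ → /k/, giving /kɛjθw/.
Syllabifying with onset maximization leaves /j/, /θ/, /w/ stranded (only a nasal (/m/, /n/, or /ŋ/) is licensed in coda position; onsets are limited to one consonant).
Inserting the epenthetic vowel yields /j/ → /je/, /θ/ → /θe/, /w/ → /we/.

kɛjeθewe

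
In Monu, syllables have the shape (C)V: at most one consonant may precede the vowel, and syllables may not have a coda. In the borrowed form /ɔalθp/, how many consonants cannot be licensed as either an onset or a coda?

The consonants /l/, /θ/, /p/ cannot be parsed into a legal (C)V syllable (no codas are permitted; onsets are limited to one consonant).

3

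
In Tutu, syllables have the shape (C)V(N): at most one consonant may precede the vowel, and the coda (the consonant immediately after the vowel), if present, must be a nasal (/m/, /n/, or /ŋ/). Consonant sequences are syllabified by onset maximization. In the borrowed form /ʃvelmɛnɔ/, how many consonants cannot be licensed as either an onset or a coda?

2

Under (C)V(N), the unsyllabifiable consonants are /ʃ/, /l/ (only a nasal (/m/, /n/, or /ŋ/) is licensed in coda position; onsets are limited to one consonant).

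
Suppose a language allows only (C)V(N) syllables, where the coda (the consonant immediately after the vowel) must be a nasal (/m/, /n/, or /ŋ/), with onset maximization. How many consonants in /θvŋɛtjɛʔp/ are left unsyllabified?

5

The consonants /θ/, /v/, /t/, /ʔ/, /p/ cannot be parsed into a legal (C)V(N) syllable (only a nasal (/m/, /n/, or /ŋ/) is licensed in coda position; onsets are limited to one consonant).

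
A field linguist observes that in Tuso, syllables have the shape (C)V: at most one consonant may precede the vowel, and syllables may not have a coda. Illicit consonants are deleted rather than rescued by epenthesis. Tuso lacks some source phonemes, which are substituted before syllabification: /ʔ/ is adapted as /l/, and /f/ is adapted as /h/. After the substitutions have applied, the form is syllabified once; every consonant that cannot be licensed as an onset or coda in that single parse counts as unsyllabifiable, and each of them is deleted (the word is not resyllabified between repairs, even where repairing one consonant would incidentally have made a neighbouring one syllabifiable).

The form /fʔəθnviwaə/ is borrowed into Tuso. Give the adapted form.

Substitution: /f/ → /h/, /ʔ/ → /l/, giving /hləθnviwaə/.
Under (C)V, the unsyllabifiable consonants are /h/, /θ/, /n/ (no codas are permitted; onsets are limited to one consonant).
Deleting the stranded consonants removes /h/, /θ/, /n/.

ləviwaə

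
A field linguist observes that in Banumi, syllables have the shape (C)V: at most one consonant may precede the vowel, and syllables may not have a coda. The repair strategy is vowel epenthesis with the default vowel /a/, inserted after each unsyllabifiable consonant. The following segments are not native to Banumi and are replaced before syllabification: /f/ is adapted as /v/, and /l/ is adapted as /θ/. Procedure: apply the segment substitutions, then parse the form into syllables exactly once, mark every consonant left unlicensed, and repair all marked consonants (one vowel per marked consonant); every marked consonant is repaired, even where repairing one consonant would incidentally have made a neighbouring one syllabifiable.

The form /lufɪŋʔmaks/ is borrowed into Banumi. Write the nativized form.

Substitution: /l/ → /θ/, /f/ → /v/, giving /θuvɪŋʔmaks/.
The consonants /ŋ/, /ʔ/, /k/, /s/ cannot be parsed into a legal (C)V syllable (no codas are permitted; onsets are limited to one consonant).
Inserting the epenthetic vowel yields /ŋ/ → /ŋa/, /ʔ/ → /ʔa/, /k/ → /ka/, /s/ → /sa/.

θuvɪŋaʔamakasa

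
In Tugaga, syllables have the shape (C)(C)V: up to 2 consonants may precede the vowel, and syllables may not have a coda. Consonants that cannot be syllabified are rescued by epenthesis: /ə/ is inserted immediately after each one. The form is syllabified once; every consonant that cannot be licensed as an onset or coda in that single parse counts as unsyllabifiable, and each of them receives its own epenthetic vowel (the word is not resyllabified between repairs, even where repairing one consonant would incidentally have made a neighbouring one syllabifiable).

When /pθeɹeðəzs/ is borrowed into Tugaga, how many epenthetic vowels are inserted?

2

The unsyllabifiable consonants are /z/, /s/; each receives one epenthetic vowel.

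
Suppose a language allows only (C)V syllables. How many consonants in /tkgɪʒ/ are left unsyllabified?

Under (C)V, the unsyllabifiable consonants are /t/, /k/, /ʒ/ (no codas are permitted; onsets are limited to one consonant).

3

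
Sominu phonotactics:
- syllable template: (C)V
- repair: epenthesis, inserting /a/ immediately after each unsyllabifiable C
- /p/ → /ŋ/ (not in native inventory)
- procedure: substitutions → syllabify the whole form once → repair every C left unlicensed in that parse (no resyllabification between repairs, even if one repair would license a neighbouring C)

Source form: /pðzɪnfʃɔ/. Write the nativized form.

ŋaðazɪnafaʃɔ

Substitution: /p/ → /ŋ/, giving /ŋðzɪnfʃɔ/.
Syllabifying with onset maximization leaves /ŋ/, /ð/, /n/, /f/ stranded (no codas are permitted; onsets are limited to one consonant).
Inserting the epenthetic vowel yields /ŋ/ → /ŋa/, /ð/ → /ða/, /n/ → /na/, /f/ → /fa/.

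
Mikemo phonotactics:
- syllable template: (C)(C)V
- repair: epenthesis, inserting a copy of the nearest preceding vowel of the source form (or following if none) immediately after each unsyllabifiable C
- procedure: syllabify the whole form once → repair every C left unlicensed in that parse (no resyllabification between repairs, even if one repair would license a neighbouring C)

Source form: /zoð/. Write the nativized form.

zoðo

The consonants /ð/ cannot be parsed into a legal (C)(C)V syllable (no codas are permitted; onsets may contain at most 2 consonants).
Inserting the epenthetic vowel yields /ð/ → /ðo/.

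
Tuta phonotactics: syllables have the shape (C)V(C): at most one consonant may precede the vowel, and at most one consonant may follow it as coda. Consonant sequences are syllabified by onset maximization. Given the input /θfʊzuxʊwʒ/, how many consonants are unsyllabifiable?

Syllabifying with onset maximization leaves /θ/, /ʒ/ stranded (at most one coda consonant is licensed; onsets are limited to one consonant).

2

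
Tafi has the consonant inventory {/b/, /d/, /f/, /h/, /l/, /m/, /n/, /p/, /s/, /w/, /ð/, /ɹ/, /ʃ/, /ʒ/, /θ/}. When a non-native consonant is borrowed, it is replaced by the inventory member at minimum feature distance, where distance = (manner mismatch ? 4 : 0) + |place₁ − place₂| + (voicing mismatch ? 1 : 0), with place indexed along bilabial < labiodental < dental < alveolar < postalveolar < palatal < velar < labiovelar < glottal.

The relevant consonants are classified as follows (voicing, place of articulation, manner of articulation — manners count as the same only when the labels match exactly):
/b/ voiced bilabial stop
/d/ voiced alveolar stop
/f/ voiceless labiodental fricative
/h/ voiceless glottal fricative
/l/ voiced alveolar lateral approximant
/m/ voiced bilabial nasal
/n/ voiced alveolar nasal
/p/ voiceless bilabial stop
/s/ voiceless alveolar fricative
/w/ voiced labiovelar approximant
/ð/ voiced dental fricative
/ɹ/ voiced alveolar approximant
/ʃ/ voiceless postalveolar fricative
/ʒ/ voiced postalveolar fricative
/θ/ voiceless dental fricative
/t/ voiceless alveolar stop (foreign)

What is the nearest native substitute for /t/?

d

/d/ is closest: same manner (stop), place distance 0 (alveolar→alveolar), voicing differs (+1); total 1. Next closest is /p/ at distance 3.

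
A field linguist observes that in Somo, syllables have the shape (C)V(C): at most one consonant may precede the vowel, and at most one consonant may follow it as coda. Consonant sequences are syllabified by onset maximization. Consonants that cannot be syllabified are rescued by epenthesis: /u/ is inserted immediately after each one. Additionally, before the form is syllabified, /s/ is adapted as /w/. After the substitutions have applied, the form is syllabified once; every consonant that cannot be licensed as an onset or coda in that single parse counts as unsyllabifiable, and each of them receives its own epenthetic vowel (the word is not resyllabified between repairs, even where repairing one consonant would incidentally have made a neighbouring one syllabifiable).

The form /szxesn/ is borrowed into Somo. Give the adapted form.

wuzuxewnu

Substitution: /s/ → /w/, giving /wzxewn/.
The consonants /w/, /z/, /n/ cannot be parsed into a legal (C)V(C) syllable (at most one coda consonant is licensed; onsets are limited to one consonant).
Epenthesis after each stranded consonant: /w/ → /wu/, /z/ → /zu/, /n/ → /nu/.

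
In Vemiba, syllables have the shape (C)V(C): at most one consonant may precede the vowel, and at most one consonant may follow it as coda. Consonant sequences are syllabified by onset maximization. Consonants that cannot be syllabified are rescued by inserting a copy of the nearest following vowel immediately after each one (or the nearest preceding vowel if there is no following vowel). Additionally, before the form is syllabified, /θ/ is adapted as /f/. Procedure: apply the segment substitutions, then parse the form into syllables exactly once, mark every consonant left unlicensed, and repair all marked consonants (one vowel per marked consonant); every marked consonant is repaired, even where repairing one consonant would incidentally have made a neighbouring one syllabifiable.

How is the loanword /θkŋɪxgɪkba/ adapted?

Substitution: /θ/ → /f/, giving /fkŋɪxgɪkba/.
Syllabifying with onset maximization leaves /f/, /k/ stranded (at most one coda consonant is licensed; onsets are limited to one consonant).
Each unlicensed consonant becomes the onset of a new syllable: /f/ → /fɪ/, /k/ → /kɪ/.

fɪkɪŋɪxgɪkba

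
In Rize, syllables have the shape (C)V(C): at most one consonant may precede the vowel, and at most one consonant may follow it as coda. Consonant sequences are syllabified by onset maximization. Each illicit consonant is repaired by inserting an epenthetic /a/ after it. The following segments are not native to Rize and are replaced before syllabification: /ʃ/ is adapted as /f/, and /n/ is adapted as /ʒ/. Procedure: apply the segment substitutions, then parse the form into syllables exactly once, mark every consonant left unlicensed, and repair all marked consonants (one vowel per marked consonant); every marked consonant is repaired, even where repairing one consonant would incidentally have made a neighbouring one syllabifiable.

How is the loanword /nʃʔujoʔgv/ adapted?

Substitution: /n/ → /ʒ/, /ʃ/ → /f/, giving /ʒfʔujoʔgv/.
Under (C)V(C), the unsyllabifiable consonants are /ʒ/, /f/, /g/, /v/ (at most one coda consonant is licensed; onsets are limited to one consonant).
Each unlicensed consonant becomes the onset of a new syllable: /ʒ/ → /ʒa/, /f/ → /fa/, /g/ → /ga/, /v/ → /va/.

ʒafaʔujoʔgava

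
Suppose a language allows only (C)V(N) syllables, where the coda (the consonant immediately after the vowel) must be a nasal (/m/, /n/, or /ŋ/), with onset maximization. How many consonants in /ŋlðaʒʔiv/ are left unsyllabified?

4

The consonants /ŋ/, /l/, /ʒ/, /v/ cannot be parsed into a legal (C)V(N) syllable (only a nasal (/m/, /n/, or /ŋ/) is licensed in coda position; onsets are limited to one consonant).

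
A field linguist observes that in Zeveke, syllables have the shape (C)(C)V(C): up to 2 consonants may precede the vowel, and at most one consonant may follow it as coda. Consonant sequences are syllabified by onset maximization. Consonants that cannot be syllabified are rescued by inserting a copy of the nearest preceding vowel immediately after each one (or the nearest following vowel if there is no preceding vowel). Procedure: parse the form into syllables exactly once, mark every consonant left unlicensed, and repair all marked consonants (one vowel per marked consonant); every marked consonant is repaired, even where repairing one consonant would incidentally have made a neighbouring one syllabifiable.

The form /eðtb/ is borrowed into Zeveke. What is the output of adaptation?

eðtebe

Under (C)(C)V(C), the unsyllabifiable consonants are /t/, /b/ (at most one coda consonant is licensed; onsets may contain at most 2 consonants).
Inserting the epenthetic vowel yields /t/ → /te/, /b/ → /be/.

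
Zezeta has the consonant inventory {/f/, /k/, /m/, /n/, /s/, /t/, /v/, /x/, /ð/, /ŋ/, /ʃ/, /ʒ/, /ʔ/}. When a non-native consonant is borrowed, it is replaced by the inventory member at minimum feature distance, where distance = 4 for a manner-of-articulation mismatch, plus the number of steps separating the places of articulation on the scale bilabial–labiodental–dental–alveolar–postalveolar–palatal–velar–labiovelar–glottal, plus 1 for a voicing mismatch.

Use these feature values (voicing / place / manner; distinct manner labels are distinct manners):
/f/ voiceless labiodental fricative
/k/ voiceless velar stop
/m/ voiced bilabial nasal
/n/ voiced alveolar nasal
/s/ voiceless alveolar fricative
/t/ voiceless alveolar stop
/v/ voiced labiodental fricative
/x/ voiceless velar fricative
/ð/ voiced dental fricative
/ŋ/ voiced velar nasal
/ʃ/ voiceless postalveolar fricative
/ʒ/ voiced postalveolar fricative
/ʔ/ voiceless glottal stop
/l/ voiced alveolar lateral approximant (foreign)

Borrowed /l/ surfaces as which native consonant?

n

/n/ is closest: manner differs (lateral approximant→nasal, +4), place distance 0 (alveolar→alveolar), same voicing; total 4. Next closest is /s/ at distance 5.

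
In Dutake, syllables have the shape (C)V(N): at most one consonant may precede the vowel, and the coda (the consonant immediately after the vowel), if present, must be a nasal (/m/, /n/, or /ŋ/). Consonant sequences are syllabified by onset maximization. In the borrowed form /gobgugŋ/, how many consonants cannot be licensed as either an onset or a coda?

3

Syllabifying with onset maximization leaves /b/, /g/, /ŋ/ stranded (only a nasal (/m/, /n/, or /ŋ/) is licensed in coda position; onsets are limited to one consonant).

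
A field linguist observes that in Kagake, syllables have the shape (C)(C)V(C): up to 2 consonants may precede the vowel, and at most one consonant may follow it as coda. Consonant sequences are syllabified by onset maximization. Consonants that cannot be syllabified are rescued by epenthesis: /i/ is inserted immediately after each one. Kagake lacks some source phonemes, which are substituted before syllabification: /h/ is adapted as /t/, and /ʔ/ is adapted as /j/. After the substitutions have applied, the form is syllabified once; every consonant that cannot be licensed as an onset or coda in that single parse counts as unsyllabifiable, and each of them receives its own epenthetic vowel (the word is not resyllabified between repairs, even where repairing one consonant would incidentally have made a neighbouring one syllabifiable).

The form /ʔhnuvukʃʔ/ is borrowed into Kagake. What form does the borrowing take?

Substitution: /ʔ/ → /j/, /h/ → /t/, giving /jtnuvukʃj/.
Syllabifying with onset maximization leaves /j/, /ʃ/, /j/ stranded (at most one coda consonant is licensed; onsets may contain at most 2 consonants).
Inserting the epenthetic vowel yields /j/ → /ji/, /ʃ/ → /ʃi/, /j/ → /ji/.

jitnuvukʃiji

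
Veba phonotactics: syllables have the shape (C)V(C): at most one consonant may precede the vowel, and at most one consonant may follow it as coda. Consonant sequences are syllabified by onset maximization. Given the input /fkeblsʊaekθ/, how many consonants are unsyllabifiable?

3

The consonants /f/, /l/, /θ/ cannot be parsed into a legal (C)V(C) syllable (at most one coda consonant is licensed; onsets are limited to one consonant).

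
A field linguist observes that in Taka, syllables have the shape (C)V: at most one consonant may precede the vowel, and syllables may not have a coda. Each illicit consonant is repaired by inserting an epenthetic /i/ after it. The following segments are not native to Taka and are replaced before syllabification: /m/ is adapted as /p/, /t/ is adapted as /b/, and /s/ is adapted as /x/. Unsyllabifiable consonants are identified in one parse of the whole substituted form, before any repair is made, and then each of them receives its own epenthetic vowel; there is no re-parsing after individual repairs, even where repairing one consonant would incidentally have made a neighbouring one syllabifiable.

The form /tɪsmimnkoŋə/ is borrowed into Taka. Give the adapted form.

Substitution: /t/ → /b/, /s/ → /x/, /m/ → /p/, giving /bɪxpipnkoŋə/.
Under (C)V, the unsyllabifiable consonants are /x/, /p/, /n/ (no codas are permitted; onsets are limited to one consonant).
Epenthesis after each stranded consonant: /x/ → /xi/, /p/ → /pi/, /n/ → /ni/.

bɪxipipinikoŋə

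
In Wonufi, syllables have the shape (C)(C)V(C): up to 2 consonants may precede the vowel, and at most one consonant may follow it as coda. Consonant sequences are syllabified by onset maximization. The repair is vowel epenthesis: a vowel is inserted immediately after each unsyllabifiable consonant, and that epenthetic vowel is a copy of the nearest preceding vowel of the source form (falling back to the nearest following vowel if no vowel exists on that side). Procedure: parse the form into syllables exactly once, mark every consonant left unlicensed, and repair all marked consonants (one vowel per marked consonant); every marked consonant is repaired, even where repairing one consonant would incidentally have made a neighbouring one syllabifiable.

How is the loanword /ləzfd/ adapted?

Syllabifying with onset maximization leaves /f/, /d/ stranded (at most one coda consonant is licensed; onsets may contain at most 2 consonants).
Each unlicensed consonant becomes the onset of a new syllable: /f/ → /fə/, /d/ → /də/.

ləzfədə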